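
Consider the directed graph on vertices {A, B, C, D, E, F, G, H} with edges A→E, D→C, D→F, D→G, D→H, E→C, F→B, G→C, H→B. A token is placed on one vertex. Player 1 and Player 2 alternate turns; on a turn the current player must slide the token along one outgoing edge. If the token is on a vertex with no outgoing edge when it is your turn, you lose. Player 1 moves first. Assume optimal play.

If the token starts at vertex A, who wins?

Build the W/L table. Terminal = L. A non-terminal position is W if it has a move to some L; otherwise it is L.
Every edge goes from a vertex to one that appears earlier in the order B, C, E, H, G, F, D, A, so processing vertices in that order labels each vertex after all of its successors.
B: no outgoing edge → L
C: no outgoing edge → L
E: W (go to C, an L position)
H: W (go to B, an L position)
G: W (go to C, an L position)
F: W (go to B, an L position)
D: W (go to C, an L position)
A: L (sole option E(W) is W)
The starting position A is L: whatever Player 1 does, the opponent receives a W position.

Player 2 wins.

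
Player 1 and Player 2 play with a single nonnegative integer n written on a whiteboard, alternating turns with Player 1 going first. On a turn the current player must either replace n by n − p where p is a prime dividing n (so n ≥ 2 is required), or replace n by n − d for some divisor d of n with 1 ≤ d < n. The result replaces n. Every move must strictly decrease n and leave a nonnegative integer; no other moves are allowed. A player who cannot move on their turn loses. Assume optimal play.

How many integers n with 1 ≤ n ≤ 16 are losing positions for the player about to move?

Classify positions by backward induction: terminal positions (no move available) are L. From any other position, the mover wins iff some move reaches an L.
n=0: no move → L
n=1: no move → L
n=2: reaches L-position 0 → W
n=3: reaches L-position 0 → W
n=4: only reaches 2(W), 3(W), all W → L
n=5: reaches L-position 0 → W
n=6: reaches L-position 4 → W
n=7: reaches L-position 0 → W
n=8: reaches L-position 4 → W
n=9: only reaches 6(W), 8(W), all W → L
n=10: reaches L-position 9 → W
n=11: reaches L-position 0 → W
n=12: reaches L-position 9 → W
n=13: reaches L-position 0 → W
n=14: only reaches 7(W), 12(W), 13(W), all W → L
n=15: reaches L-position 14 → W
n=16: reaches L-position 14 → W
L entries with 1 ≤ n ≤ 16 (n=0 is outside the asked range and is not counted): n = 1, 4, 9, 14; that makes 4.

4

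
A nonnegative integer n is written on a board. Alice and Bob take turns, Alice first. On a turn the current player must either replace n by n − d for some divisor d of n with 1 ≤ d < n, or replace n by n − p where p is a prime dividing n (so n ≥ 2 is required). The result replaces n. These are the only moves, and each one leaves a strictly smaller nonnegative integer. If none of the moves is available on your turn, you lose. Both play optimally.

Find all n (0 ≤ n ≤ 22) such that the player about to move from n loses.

0, 1, 4, 9, 14, 20

Build the W/L table. Terminal = L. A non-terminal position is W if it has a move to some L; otherwise it is L.
n=0: no move → L
n=1: no move → L
n=2: W (go to 0, an L position)
n=3: W (go to 0, an L position)
n=4: L (options 2(W), 3(W) are all W)
n=5: W (go to 0, an L position)
n=6: W (go to 4, an L position)
n=7: W (go to 0, an L position)
n=8: W (go to 4, an L position)
n=9: L (options 6(W), 8(W) are all W)
n=10: W (go to 9, an L position)
n=11: W (go to 0, an L position)
n=12: W (go to 9, an L position)
n=13: W (go to 0, an L position)
n=14: L (options 7(W), 12(W), 13(W) are all W)
n=15: W (go to 14, an L position)
n=16: W (go to 14, an L position)
n=17: W (go to 0, an L position)
n=18: W (go to 9, an L position)
n=19: W (go to 0, an L position)
n=20: L (options 10(W), 15(W), 16(W), 18(W), 19(W) are all W)
n=21: W (go to 14, an L position)
n=22: W (go to 20, an L position)
Reading off the rows marked L gives the requested list; there are 6 such values of n.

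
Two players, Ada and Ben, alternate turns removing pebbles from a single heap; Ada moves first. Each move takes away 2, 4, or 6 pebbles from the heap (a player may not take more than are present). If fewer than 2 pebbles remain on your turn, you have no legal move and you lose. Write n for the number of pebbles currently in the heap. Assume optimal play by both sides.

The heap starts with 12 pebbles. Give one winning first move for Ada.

Remove 4, leaving 8.

Work bottom-up. With no move the player to move loses. Otherwise the position is W if at least one move leads to an L position for the opponent, and L if every move leads to a W.
n=0: no move → L
n=1: no move → L
n=2: can move to 0, which is L ⇒ W
n=3: can move to 1, which is L ⇒ W
n=4: can move to 0, which is L ⇒ W
n=5: can move to 1, which is L ⇒ W
n=6: can move to 0, which is L ⇒ W
n=7: can move to 1, which is L ⇒ W
n=8: moves to 6(W), 4(W), 2(W); every one is W ⇒ L
n=9: moves to 7(W), 5(W), 3(W); every one is W ⇒ L
n=10: can move to 8, which is L ⇒ W
n=11: can move to 9, which is L ⇒ W
n=12: can move to 8, which is L ⇒ W
From 12, the L positions reachable in one move are: 8.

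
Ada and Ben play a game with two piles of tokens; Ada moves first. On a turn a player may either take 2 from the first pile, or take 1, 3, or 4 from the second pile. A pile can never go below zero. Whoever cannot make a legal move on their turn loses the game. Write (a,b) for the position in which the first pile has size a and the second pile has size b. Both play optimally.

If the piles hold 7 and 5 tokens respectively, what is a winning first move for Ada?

Work bottom-up. With no move the player to move loses. Otherwise the position is W if at least one move leads to an L position for the opponent, and L if every move leads to a W.
No move ever increases a pile, so every position that can arise here has a ≤ 7 and b ≤ 5; it is enough to label the cells with 0 ≤ a ≤ 7 and 0 ≤ b ≤ 5.
Every move lowers a or b (never raises either), so fill the grid row by row in increasing a, and left to right within a row: each cell's successors are then already labelled.
      b=0  b=1  b=2  b=3  b=4  b=5
a=0:    L    W    L    W    W    W
a=1:    L    W    L    W    W    W
a=2:    W    L    W    L    W    W
a=3:    W    L    W    L    W    W
a=4:    L    W    L    W    W    W
a=5:    L    W    L    W    W    W
a=6:    W    L    W    L    W    W
a=7:    W    L    W    L    W    W
Cells with no legal move (terminal, hence L): (0,0), (1,0).
The remaining L cells, each justified by listing all of its moves:
(0,2): only reaches (0,1)(W), which is W → L
(1,2): only reaches (1,1)(W), which is W → L
(2,1): only reaches (0,1)(W), (2,0)(W), all W → L
(2,3): only reaches (0,3)(W), (2,2)(W), (2,0)(W), all W → L
(3,1): only reaches (1,1)(W), (3,0)(W), all W → L
(3,3): only reaches (1,3)(W), (3,2)(W), (3,0)(W), all W → L
(4,0): only reaches (2,0)(W), which is W → L
(4,2): only reaches (2,2)(W), (4,1)(W), all W → L
(5,0): only reaches (3,0)(W), which is W → L
(5,2): only reaches (3,2)(W), (5,1)(W), all W → L
(6,1): only reaches (4,1)(W), (6,0)(W), all W → L
(6,3): only reaches (4,3)(W), (6,2)(W), (6,0)(W), all W → L
(7,1): only reaches (5,1)(W), (7,0)(W), all W → L
(7,3): only reaches (5,3)(W), (7,2)(W), (7,0)(W), all W → L
Every other cell has at least one move into one of the L cells above, so it is W.
From (7,5), the L positions reachable in one move are: (7,1).

Move to (7,1).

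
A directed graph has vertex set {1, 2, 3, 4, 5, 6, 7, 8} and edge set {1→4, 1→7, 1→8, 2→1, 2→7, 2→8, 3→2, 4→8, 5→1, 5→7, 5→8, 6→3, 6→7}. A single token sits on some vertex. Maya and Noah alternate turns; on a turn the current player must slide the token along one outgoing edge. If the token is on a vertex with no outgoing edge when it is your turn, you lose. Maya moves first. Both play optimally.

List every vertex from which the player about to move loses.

3, 7, 8

Positions with no move are L. A position that does have a move is losing for the player to move precisely when every available move leads to a winning position for the opponent. Fill in the labels:
Every edge goes from a vertex to one that appears earlier in the order 8, 7, 4, 1, 2, 3, 6, 5, so processing vertices in that order labels each vertex after all of its successors.
8: no outgoing edge → L
7: no outgoing edge → L
4: W (go to 8, an L position)
1: W (go to 7, an L position)
2: W (go to 7, an L position)
3: L (sole option 2(W) is W)
6: W (go to 3, an L position)
5: W (go to 7, an L position)
The losing starting vertices are exactly the entries labelled L in this table (3 of them).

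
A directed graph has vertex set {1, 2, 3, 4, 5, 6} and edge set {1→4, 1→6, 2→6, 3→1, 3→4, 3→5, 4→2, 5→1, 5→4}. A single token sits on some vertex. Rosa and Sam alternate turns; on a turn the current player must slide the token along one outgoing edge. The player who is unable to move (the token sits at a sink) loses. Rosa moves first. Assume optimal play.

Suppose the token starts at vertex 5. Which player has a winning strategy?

Rosa wins.

Build the W/L table. Terminal = L. A non-terminal position is W if it has a move to some L; otherwise it is L.
Every edge goes from a vertex to one that appears earlier in the order 6, 2, 4, 1, 5, 3, so processing vertices in that order labels each vertex after all of its successors.
6: no outgoing edge → L
2: can move to 6, which is L ⇒ W
4: the only move is to 2(W), a W ⇒ L
1: can move to 4, which is L ⇒ W
5: can move to 4, which is L ⇒ W
3: can move to 4, which is L ⇒ W
The starting position 5 is W: Rosa should move to 4, handing over an L position.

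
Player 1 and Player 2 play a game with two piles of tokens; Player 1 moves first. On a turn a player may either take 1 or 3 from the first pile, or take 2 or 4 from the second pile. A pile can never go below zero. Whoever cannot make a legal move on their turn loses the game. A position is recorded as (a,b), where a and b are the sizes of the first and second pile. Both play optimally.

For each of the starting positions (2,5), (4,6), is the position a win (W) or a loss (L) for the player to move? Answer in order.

(2,5): W, (4,6): L

Label each position W (a win for the player to move) or L (a loss). A position with no legal move is L; any other position is W exactly when some move reaches an L, and L when every move reaches a W.
No move ever increases a pile, so every position that can arise here has a ≤ 4 and b ≤ 6; it is enough to label the cells with 0 ≤ a ≤ 4 and 0 ≤ b ≤ 6.
Every move lowers a or b (never raises either), so fill the grid row by row in increasing a, and left to right within a row: each cell's successors are then already labelled.
      b=0  b=1  b=2  b=3  b=4  b=5  b=6
a=0:    L    L    W    W    W    W    L
a=1:    W    W    L    L    W    W    W
a=2:    L    L    W    W    W    W    L
a=3:    W    W    L    L    W    W    W
a=4:    L    L    W    W    W    W    L
Cells with no legal move (terminal, hence L): (0,0), (0,1).
The remaining L cells, each justified by listing all of its moves:
(0,6): L (options (0,4)(W), (0,2)(W) are all W)
(1,2): L (options (0,2)(W), (1,0)(W) are all W)
(1,3): L (options (0,3)(W), (1,1)(W) are all W)
(2,0): L (sole option (1,0)(W) is W)
(2,1): L (sole option (1,1)(W) is W)
(2,6): L (options (1,6)(W), (2,4)(W), (2,2)(W) are all W)
(3,2): L (options (2,2)(W), (0,2)(W), (3,0)(W) are all W)
(3,3): L (options (2,3)(W), (0,3)(W), (3,1)(W) are all W)
(4,0): L (options (3,0)(W), (1,0)(W) are all W)
(4,1): L (options (3,1)(W), (1,1)(W) are all W)
(4,6): L (options (3,6)(W), (1,6)(W), (4,4)(W), (4,2)(W) are all W)
Every other cell has at least one move into one of the L cells above, so it is W.
(2,5): the move to (2,1) reaches an L cell, so W
(4,6): one of the L cells justified above, so L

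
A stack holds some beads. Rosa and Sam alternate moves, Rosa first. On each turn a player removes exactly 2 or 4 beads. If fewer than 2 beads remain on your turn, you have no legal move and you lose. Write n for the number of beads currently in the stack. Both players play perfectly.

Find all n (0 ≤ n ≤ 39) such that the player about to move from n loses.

0, 1, 6, 7, 12, 13, 18, 19, 24, 25, 30, 31, 36, 37

Compute win/loss labels from the base case upward. A position with no move is L. Any other position is W if it can reach an L in one move, else L.
n=0: no move → L
n=1: no move → L
n=2: →0(L), so W
n=3: →1(L), so W
n=4: →0(L), so W
n=5: →1(L), so W
n=6: →4(W), 2(W) — all W, so L
n=7: →5(W), 3(W) — all W, so L
n=8: →6(L), so W
n=9: →7(L), so W
n=10: →6(L), so W
n=11: →7(L), so W
n=12: →10(W), 8(W) — all W, so L
n=13: →11(W), 9(W) — all W, so L
n=14: →12(L), so W
n=15: →13(L), so W
n=16: →12(L), so W
n=17: →13(L), so W
n=18: →16(W), 14(W) — all W, so L
n=19: →17(W), 15(W) — all W, so L
n=20: →18(L), so W
n=21: →19(L), so W
n=22: →18(L), so W
n=23: →19(L), so W
n=24: →22(W), 20(W) — all W, so L
n=25: →23(W), 21(W) — all W, so L
n=26: →24(L), so W
n=27: →25(L), so W
n=28: →24(L), so W
n=29: →25(L), so W
n=30: →28(W), 26(W) — all W, so L
n=31: →29(W), 27(W) — all W, so L
n=32: →30(L), so W
n=33: →31(L), so W
n=34: →30(L), so W
n=35: →31(L), so W
n=36: →34(W), 32(W) — all W, so L
n=37: →35(W), 33(W) — all W, so L
n=38: →36(L), so W
n=39: →37(L), so W
Reading off the rows marked L gives the requested list; there are 14 such values of n.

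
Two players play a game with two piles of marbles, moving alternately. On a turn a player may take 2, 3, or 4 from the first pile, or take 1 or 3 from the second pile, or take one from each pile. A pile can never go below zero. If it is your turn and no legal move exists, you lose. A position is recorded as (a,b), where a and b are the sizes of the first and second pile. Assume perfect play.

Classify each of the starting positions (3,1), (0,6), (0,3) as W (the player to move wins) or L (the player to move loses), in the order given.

(3,1): L, (0,6): L, (0,3): W

Classify positions by backward induction: terminal positions (no move available) are L. From any other position, the mover wins iff some move reaches an L.
No move ever increases a pile, so every position that can arise here has a ≤ 3 and b ≤ 6; it is enough to label the cells with 0 ≤ a ≤ 3 and 0 ≤ b ≤ 6.
Every move lowers a or b (never raises either), so fill the grid row by row in increasing a, and left to right within a row: each cell's successors are then already labelled.
      b=0  b=1  b=2  b=3  b=4  b=5  b=6
a=0:    L    W    L    W    L    W    L
a=1:    L    W    L    W    L    W    L
a=2:    W    W    W    W    W    W    W
a=3:    W    L    W    L    W    L    W
Cells with no legal move (terminal, hence L): (0,0), (1,0).
The remaining L cells, each justified by listing all of its moves:
(0,2): only reaches (0,1)(W), which is W → L
(0,4): only reaches (0,3)(W), (0,1)(W), all W → L
(0,6): only reaches (0,5)(W), (0,3)(W), all W → L
(1,2): only reaches (1,1)(W), (0,1)(W), all W → L
(1,4): only reaches (1,3)(W), (1,1)(W), (0,3)(W), all W → L
(1,6): only reaches (1,5)(W), (1,3)(W), (0,5)(W), all W → L
(3,1): only reaches (1,1)(W), (0,1)(W), (3,0)(W), (2,0)(W), all W → L
(3,3): only reaches (1,3)(W), (0,3)(W), (3,2)(W), (3,0)(W), (2,2)(W), all W → L
(3,5): only reaches (1,5)(W), (0,5)(W), (3,4)(W), (3,2)(W), (2,4)(W), all W → L
Every other cell has at least one move into one of the L cells above, so it is W.
(3,1): one of the L cells justified above, so L
(0,6): one of the L cells justified above, so L
(0,3): the move to (0,2) reaches an L cell, so W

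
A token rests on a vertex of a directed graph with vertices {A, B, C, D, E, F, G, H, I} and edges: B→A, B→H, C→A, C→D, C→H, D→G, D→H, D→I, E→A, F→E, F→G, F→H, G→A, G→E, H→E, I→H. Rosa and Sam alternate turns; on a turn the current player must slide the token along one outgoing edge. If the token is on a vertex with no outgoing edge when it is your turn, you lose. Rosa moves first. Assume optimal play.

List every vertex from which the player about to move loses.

A, H

Label each position W (a win for the player to move) or L (a loss). A position with no legal move is L; any other position is W exactly when some move reaches an L, and L when every move reaches a W.
Every edge goes from a vertex to one that appears earlier in the order A, E, H, G, I, D, C, B, F, so processing vertices in that order labels each vertex after all of its successors.
A: no outgoing edge → L
E: reaches L-position A → W
H: only reaches E(W), which is W → L
G: reaches L-position A → W
I: reaches L-position H → W
D: reaches L-position H → W
C: reaches L-position H → W
B: reaches L-position H → W
F: reaches L-position H → W
The losing starting vertices are exactly the entries labelled L in this table (2 of them).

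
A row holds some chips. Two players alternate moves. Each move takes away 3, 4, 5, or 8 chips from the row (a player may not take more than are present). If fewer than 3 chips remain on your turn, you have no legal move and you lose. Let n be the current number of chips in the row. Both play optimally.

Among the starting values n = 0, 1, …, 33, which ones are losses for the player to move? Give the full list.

0, 1, 2, 11, 12, 13, 22, 23, 24, 33

Classify positions by backward induction: terminal positions (no move available) are L. From any other position, the mover wins iff some move reaches an L.
n=0: no move → L
n=1: no move → L
n=2: no move → L
n=3: →0(L), so W
n=4: →1(L), so W
n=5: →2(L), so W
n=6: →2(L), so W
n=7: →2(L), so W
n=8: →0(L), so W
n=9: →1(L), so W
n=10: →2(L), so W
n=11: →8(W), 7(W), 6(W), 3(W) — all W, so L
n=12: →9(W), 8(W), 7(W), 4(W) — all W, so L
n=13: →10(W), 9(W), 8(W), 5(W) — all W, so L
n=14: →11(L), so W
n=15: →12(L), so W
n=16: →13(L), so W
n=17: →13(L), so W
n=18: →13(L), so W
n=19: →11(L), so W
n=20: →12(L), so W
n=21: →13(L), so W
n=22: →19(W), 18(W), 17(W), 14(W) — all W, so L
n=23: →20(W), 19(W), 18(W), 15(W) — all W, so L
n=24: →21(W), 20(W), 19(W), 16(W) — all W, so L
n=25: →22(L), so W
n=26: →23(L), so W
n=27: →24(L), so W
n=28: →24(L), so W
n=29: →24(L), so W
n=30: →22(L), so W
n=31: →23(L), so W
n=32: →24(L), so W
n=33: →30(W), 29(W), 28(W), 25(W) — all W, so L
The losing starting values of n are exactly the entries labelled L in this table (10 of them).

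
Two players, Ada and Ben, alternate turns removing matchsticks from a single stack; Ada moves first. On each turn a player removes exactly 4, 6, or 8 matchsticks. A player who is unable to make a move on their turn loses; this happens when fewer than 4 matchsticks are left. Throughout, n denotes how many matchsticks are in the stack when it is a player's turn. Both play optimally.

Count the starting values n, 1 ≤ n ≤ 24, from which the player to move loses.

Compute win/loss labels from the base case upward. A position with no move is L. Any other position is W if it can reach an L in one move, else L.
n=0: no move → L
n=1: no move → L
n=2: no move → L
n=3: no move → L
n=4: reaches L-position 0 → W
n=5: reaches L-position 1 → W
n=6: reaches L-position 2 → W
n=7: reaches L-position 3 → W
n=8: reaches L-position 2 → W
n=9: reaches L-position 3 → W
n=10: reaches L-position 2 → W
n=11: reaches L-position 3 → W
n=12: only reaches 8(W), 6(W), 4(W), all W → L
n=13: only reaches 9(W), 7(W), 5(W), all W → L
n=14: only reaches 10(W), 8(W), 6(W), all W → L
n=15: only reaches 11(W), 9(W), 7(W), all W → L
n=16: reaches L-position 12 → W
n=17: reaches L-position 13 → W
n=18: reaches L-position 14 → W
n=19: reaches L-position 15 → W
n=20: reaches L-position 14 → W
n=21: reaches L-position 15 → W
n=22: reaches L-position 14 → W
n=23: reaches L-position 15 → W
n=24: only reaches 20(W), 18(W), 16(W), all W → L
L entries with 1 ≤ n ≤ 24 (n=0 is outside the asked range and is not counted): n = 1, 2, 3, 12, 13, 14, 15, 24; that makes 8.

8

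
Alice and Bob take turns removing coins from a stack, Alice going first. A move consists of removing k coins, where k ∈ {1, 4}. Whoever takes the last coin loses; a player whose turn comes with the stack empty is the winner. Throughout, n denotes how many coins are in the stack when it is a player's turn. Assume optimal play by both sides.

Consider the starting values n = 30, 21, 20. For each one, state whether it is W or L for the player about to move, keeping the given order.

Work bottom-up. With no move the player to move wins. Otherwise the position is W if at least one move leads to an L position for the opponent, and L if every move leads to a W.
n=0: no move; the opponent has just taken the last coin and therefore loses → W
n=1: L (sole option 0(W) is W)
n=2: W (go to 1, an L position)
n=3: L (sole option 2(W) is W)
n=4: W (go to 3, an L position)
n=5: W (go to 1, an L position)
n=6: L (options 5(W), 2(W) are all W)
n=7: W (go to 6, an L position)
n=8: L (options 7(W), 4(W) are all W)
n=9: W (go to 8, an L position)
n=10: W (go to 6, an L position)
n=11: L (options 10(W), 7(W) are all W)
n=12: W (go to 11, an L position)
n=13: L (options 12(W), 9(W) are all W)
n=14: W (go to 13, an L position)
n=15: W (go to 11, an L position)
n=16: L (options 15(W), 12(W) are all W)
n=17: W (go to 16, an L position)
n=18: L (options 17(W), 14(W) are all W)
n=19: W (go to 18, an L position)
n=20: W (go to 16, an L position)
n=21: L (options 20(W), 17(W) are all W)
n=22: W (go to 21, an L position)
n=23: L (options 22(W), 19(W) are all W)
n=24: W (go to 23, an L position)
n=25: W (go to 21, an L position)
n=26: L (options 25(W), 22(W) are all W)
n=27: W (go to 26, an L position)
n=28: L (options 27(W), 24(W) are all W)
n=29: W (go to 28, an L position)
n=30: W (go to 26, an L position)

30: W, 21: L, 20: W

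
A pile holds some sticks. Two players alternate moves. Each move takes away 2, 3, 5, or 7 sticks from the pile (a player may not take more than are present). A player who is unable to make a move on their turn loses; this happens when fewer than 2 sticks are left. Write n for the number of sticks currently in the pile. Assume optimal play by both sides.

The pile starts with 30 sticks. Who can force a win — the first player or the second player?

Label each position W (a win for the player to move) or L (a loss). A position with no legal move is L; any other position is W exactly when some move reaches an L, and L when every move reaches a W.
n=0: no move → L
n=1: no move → L
n=2: reaches L-position 0 → W
n=3: reaches L-position 1 → W
n=4: reaches L-position 1 → W
n=5: reaches L-position 0 → W
n=6: reaches L-position 1 → W
n=7: reaches L-position 0 → W
n=8: reaches L-position 1 → W
n=9: only reaches 7(W), 6(W), 4(W), 2(W), all W → L
n=10: only reaches 8(W), 7(W), 5(W), 3(W), all W → L
n=11: reaches L-position 9 → W
n=12: reaches L-position 10 → W
n=13: reaches L-position 10 → W
n=14: reaches L-position 9 → W
n=15: reaches L-position 10 → W
n=16: reaches L-position 9 → W
n=17: reaches L-position 10 → W
n=18: only reaches 16(W), 15(W), 13(W), 11(W), all W → L
n=19: only reaches 17(W), 16(W), 14(W), 12(W), all W → L
n=20: reaches L-position 18 → W
n=21: reaches L-position 19 → W
n=22: reaches L-position 19 → W
n=23: reaches L-position 18 → W
n=24: reaches L-position 19 → W
n=25: reaches L-position 18 → W
n=26: reaches L-position 19 → W
n=27: only reaches 25(W), 24(W), 22(W), 20(W), all W → L
n=28: only reaches 26(W), 25(W), 23(W), 21(W), all W → L
n=29: reaches L-position 27 → W
n=30: reaches L-position 28 → W
The starting position 30 is W: the player to move should remove 2, leaving 28, handing over an L position.

The first player wins.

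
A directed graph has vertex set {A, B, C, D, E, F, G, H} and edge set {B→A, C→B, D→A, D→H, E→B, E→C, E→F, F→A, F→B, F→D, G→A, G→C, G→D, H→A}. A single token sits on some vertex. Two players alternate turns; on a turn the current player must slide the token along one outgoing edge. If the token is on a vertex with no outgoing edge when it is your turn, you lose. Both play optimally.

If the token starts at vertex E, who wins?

Positions with no move are L. A position that does have a move is losing for the player to move precisely when every available move leads to a winning position for the opponent. Fill in the labels:
Every edge goes from a vertex to one that appears earlier in the order A, H, B, D, F, C, G, E, so processing vertices in that order labels each vertex after all of its successors.
A: no outgoing edge → L
H: reaches L-position A → W
B: reaches L-position A → W
D: reaches L-position A → W
F: reaches L-position A → W
C: only reaches B(W), which is W → L
G: reaches L-position C → W
E: reaches L-position C → W
The starting position E is W: the player to move should move to C, handing over an L position.

The first player wins.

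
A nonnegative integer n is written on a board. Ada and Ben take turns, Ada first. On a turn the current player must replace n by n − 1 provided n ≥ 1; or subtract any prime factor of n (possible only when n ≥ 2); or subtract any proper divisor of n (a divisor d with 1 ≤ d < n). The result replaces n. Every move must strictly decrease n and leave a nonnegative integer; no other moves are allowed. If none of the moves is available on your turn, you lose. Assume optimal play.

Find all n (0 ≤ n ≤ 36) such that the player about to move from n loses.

Positions with no move are L. A position that does have a move is losing for the player to move precisely when every available move leads to a winning position for the opponent. Fill in the labels:
n=0: no move → L
n=1: reaches L-position 0 → W
n=2: reaches L-position 0 → W
n=3: reaches L-position 0 → W
n=4: only reaches 2(W), 3(W), all W → L
n=5: reaches L-position 0 → W
n=6: reaches L-position 4 → W
n=7: reaches L-position 0 → W
n=8: reaches L-position 4 → W
n=9: only reaches 6(W), 8(W), all W → L
n=10: reaches L-position 9 → W
n=11: reaches L-position 0 → W
n=12: reaches L-position 9 → W
n=13: reaches L-position 0 → W
n=14: only reaches 7(W), 12(W), 13(W), all W → L
n=15: reaches L-position 14 → W
n=16: reaches L-position 14 → W
n=17: reaches L-position 0 → W
n=18: reaches L-position 9 → W
n=19: reaches L-position 0 → W
n=20: only reaches 10(W), 15(W), 16(W), 18(W), 19(W), all W → L
n=21: reaches L-position 14 → W
n=22: reaches L-position 20 → W
n=23: reaches L-position 0 → W
n=24: reaches L-position 20 → W
n=25: reaches L-position 20 → W
n=26: only reaches 13(W), 24(W), 25(W), all W → L
n=27: reaches L-position 26 → W
n=28: reaches L-position 14 → W
n=29: reaches L-position 0 → W
n=30: reaches L-position 20 → W
n=31: reaches L-position 0 → W
n=32: only reaches 16(W), 24(W), 28(W), 30(W), 31(W), all W → L
n=33: reaches L-position 32 → W
n=34: reaches L-position 32 → W
n=35: only reaches 28(W), 30(W), 34(W), all W → L
n=36: reaches L-position 32 → W
Reading off the rows marked L gives the requested list; there are 8 such values of n.

0, 4, 9, 14, 20, 26, 32, 35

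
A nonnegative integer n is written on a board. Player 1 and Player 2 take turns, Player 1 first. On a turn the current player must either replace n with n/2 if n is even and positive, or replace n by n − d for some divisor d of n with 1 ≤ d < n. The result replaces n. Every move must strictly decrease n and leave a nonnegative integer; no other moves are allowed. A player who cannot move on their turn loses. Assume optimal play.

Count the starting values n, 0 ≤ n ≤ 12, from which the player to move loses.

7

Label each position W (a win for the player to move) or L (a loss). A position with no legal move is L; any other position is W exactly when some move reaches an L, and L when every move reaches a W.
n=0: no move → L
n=1: no move → L
n=2: →1(L), so W
n=3: →2(W) only, which is W, so L
n=4: →3(L), so W
n=5: →4(W) only, which is W, so L
n=6: →3(L), so W
n=7: →6(W) only, which is W, so L
n=8: →7(L), so W
n=9: →6(W), 8(W) — all W, so L
n=10: →5(L), so W
n=11: →10(W) only, which is W, so L
n=12: →9(L), so W
L entries with 0 ≤ n ≤ 12: n = 0, 1, 3, 5, 7, 9, 11; that makes 7.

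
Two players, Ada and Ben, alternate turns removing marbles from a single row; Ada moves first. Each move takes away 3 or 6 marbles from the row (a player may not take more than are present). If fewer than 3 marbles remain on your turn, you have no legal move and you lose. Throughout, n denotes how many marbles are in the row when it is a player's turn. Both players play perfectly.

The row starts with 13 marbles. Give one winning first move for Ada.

Use the standard recursion: the mover loses at a terminal position; elsewhere, the mover wins exactly when some move hands the opponent an L position.
n=0: no move → L
n=1: no move → L
n=2: no move → L
n=3: reaches L-position 0 → W
n=4: reaches L-position 1 → W
n=5: reaches L-position 2 → W
n=6: reaches L-position 0 → W
n=7: reaches L-position 1 → W
n=8: reaches L-position 2 → W
n=9: only reaches 6(W), 3(W), all W → L
n=10: only reaches 7(W), 4(W), all W → L
n=11: only reaches 8(W), 5(W), all W → L
n=12: reaches L-position 9 → W
n=13: reaches L-position 10 → W
From 13, the L positions reachable in one move are: 10.

Remove 3, leaving 10.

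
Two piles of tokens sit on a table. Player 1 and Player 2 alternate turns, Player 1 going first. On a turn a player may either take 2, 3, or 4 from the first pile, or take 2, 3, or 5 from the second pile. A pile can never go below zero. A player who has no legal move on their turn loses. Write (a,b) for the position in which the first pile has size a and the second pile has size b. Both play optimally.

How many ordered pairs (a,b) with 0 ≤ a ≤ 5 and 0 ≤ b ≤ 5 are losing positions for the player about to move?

Use the standard recursion: the mover loses at a terminal position; elsewhere, the mover wins exactly when some move hands the opponent an L position.
Every move lowers a or b (never raises either), so fill the grid row by row in increasing a, and left to right within a row: each cell's successors are then already labelled.
      b=0  b=1  b=2  b=3  b=4  b=5
a=0:    L    L    W    W    W    W
a=1:    L    L    W    W    W    W
a=2:    W    W    L    L    W    W
a=3:    W    W    L    L    W    W
a=4:    W    W    W    W    L    L
a=5:    W    W    W    W    L    L
Cells with no legal move (terminal, hence L): (0,0), (0,1), (1,0), (1,1).
The remaining L cells, each justified by listing all of its moves:
(2,2): L (options (0,2)(W), (2,0)(W) are all W)
(2,3): L (options (0,3)(W), (2,1)(W), (2,0)(W) are all W)
(3,2): L (options (1,2)(W), (0,2)(W), (3,0)(W) are all W)
(3,3): L (options (1,3)(W), (0,3)(W), (3,1)(W), (3,0)(W) are all W)
(4,4): L (options (2,4)(W), (1,4)(W), (0,4)(W), (4,2)(W), (4,1)(W) are all W)
(4,5): L (options (2,5)(W), (1,5)(W), (0,5)(W), (4,3)(W), (4,2)(W), (4,0)(W) are all W)
(5,4): L (options (3,4)(W), (2,4)(W), (1,4)(W), (5,2)(W), (5,1)(W) are all W)
(5,5): L (options (3,5)(W), (2,5)(W), (1,5)(W), (5,3)(W), (5,2)(W), (5,0)(W) are all W)
Every other cell has at least one move into one of the L cells above, so it is W.
L cells per row: a=0: 2, a=1: 2, a=2: 2, a=3: 2, a=4: 2, a=5: 2; total 12.

12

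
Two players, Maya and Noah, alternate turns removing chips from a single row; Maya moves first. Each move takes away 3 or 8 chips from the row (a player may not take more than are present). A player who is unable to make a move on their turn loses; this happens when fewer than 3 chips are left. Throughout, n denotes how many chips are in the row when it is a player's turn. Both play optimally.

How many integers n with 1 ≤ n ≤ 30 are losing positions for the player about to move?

Compute win/loss labels from the base case upward. A position with no move is L. Any other position is W if it can reach an L in one move, else L.
n=0: no move → L
n=1: no move → L
n=2: no move → L
n=3: W (go to 0, an L position)
n=4: W (go to 1, an L position)
n=5: W (go to 2, an L position)
n=6: L (sole option 3(W) is W)
n=7: L (sole option 4(W) is W)
n=8: W (go to 0, an L position)
n=9: W (go to 6, an L position)
n=10: W (go to 7, an L position)
n=11: L (options 8(W), 3(W) are all W)
n=12: L (options 9(W), 4(W) are all W)
n=13: L (options 10(W), 5(W) are all W)
n=14: W (go to 11, an L position)
n=15: W (go to 12, an L position)
n=16: W (go to 13, an L position)
n=17: L (options 14(W), 9(W) are all W)
n=18: L (options 15(W), 10(W) are all W)
n=19: W (go to 11, an L position)
n=20: W (go to 17, an L position)
n=21: W (go to 18, an L position)
n=22: L (options 19(W), 14(W) are all W)
n=23: L (options 20(W), 15(W) are all W)
n=24: L (options 21(W), 16(W) are all W)
n=25: W (go to 22, an L position)
n=26: W (go to 23, an L position)
n=27: W (go to 24, an L position)
n=28: L (options 25(W), 20(W) are all W)
n=29: L (options 26(W), 21(W) are all W)
n=30: W (go to 22, an L position)
L entries with 1 ≤ n ≤ 30 (n=0 is outside the asked range and is not counted): n = 1, 2, 6, 7, 11, 12, 13, 17, 18, 22, 23, 24, 28, 29; that makes 14.

14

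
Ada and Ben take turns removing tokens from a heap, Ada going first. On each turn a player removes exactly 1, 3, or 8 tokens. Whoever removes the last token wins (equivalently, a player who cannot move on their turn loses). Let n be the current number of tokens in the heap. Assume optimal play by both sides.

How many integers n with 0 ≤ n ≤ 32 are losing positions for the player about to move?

Classify positions by backward induction: terminal positions (no move available) are L. From any other position, the mover wins iff some move reaches an L.
n=0: no move → L
n=1: can move to 0, which is L ⇒ W
n=2: the only move is to 1(W), a W ⇒ L
n=3: can move to 2, which is L ⇒ W
n=4: moves to 3(W), 1(W); every one is W ⇒ L
n=5: can move to 4, which is L ⇒ W
n=6: moves to 5(W), 3(W); every one is W ⇒ L
n=7: can move to 6, which is L ⇒ W
n=8: can move to 0, which is L ⇒ W
n=9: can move to 6, which is L ⇒ W
n=10: can move to 2, which is L ⇒ W
n=11: moves to 10(W), 8(W), 3(W); every one is W ⇒ L
n=12: can move to 11, which is L ⇒ W
n=13: moves to 12(W), 10(W), 5(W); every one is W ⇒ L
n=14: can move to 13, which is L ⇒ W
n=15: moves to 14(W), 12(W), 7(W); every one is W ⇒ L
n=16: can move to 15, which is L ⇒ W
n=17: moves to 16(W), 14(W), 9(W); every one is W ⇒ L
n=18: can move to 17, which is L ⇒ W
n=19: can move to 11, which is L ⇒ W
n=20: can move to 17, which is L ⇒ W
n=21: can move to 13, which is L ⇒ W
n=22: moves to 21(W), 19(W), 14(W); every one is W ⇒ L
n=23: can move to 22, which is L ⇒ W
n=24: moves to 23(W), 21(W), 16(W); every one is W ⇒ L
n=25: can move to 24, which is L ⇒ W
n=26: moves to 25(W), 23(W), 18(W); every one is W ⇒ L
n=27: can move to 26, which is L ⇒ W
n=28: moves to 27(W), 25(W), 20(W); every one is W ⇒ L
n=29: can move to 28, which is L ⇒ W
n=30: can move to 22, which is L ⇒ W
n=31: can move to 28, which is L ⇒ W
n=32: can move to 24, which is L ⇒ W
L entries with 0 ≤ n ≤ 32: n = 0, 2, 4, 6, 11, 13, 15, 17, 22, 24, 26, 28; that makes 12.

12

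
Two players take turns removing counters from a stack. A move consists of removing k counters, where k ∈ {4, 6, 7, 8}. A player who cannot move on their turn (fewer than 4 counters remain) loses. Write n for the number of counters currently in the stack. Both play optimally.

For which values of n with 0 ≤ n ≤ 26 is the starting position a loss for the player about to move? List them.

Label each position W (a win for the player to move) or L (a loss). A position with no legal move is L; any other position is W exactly when some move reaches an L, and L when every move reaches a W.
n=0: no move → L
n=1: no move → L
n=2: no move → L
n=3: no move → L
n=4: W (go to 0, an L position)
n=5: W (go to 1, an L position)
n=6: W (go to 2, an L position)
n=7: W (go to 3, an L position)
n=8: W (go to 2, an L position)
n=9: W (go to 3, an L position)
n=10: W (go to 3, an L position)
n=11: W (go to 3, an L position)
n=12: L (options 8(W), 6(W), 5(W), 4(W) are all W)
n=13: L (options 9(W), 7(W), 6(W), 5(W) are all W)
n=14: L (options 10(W), 8(W), 7(W), 6(W) are all W)
n=15: L (options 11(W), 9(W), 8(W), 7(W) are all W)
n=16: W (go to 12, an L position)
n=17: W (go to 13, an L position)
n=18: W (go to 14, an L position)
n=19: W (go to 15, an L position)
n=20: W (go to 14, an L position)
n=21: W (go to 15, an L position)
n=22: W (go to 15, an L position)
n=23: W (go to 15, an L position)
n=24: L (options 20(W), 18(W), 17(W), 16(W) are all W)
n=25: L (options 21(W), 19(W), 18(W), 17(W) are all W)
n=26: L (options 22(W), 20(W), 19(W), 18(W) are all W)
Reading off the rows marked L gives the requested list; there are 11 such values of n.

0, 1, 2, 3, 12, 13, 14, 15, 24, 25, 26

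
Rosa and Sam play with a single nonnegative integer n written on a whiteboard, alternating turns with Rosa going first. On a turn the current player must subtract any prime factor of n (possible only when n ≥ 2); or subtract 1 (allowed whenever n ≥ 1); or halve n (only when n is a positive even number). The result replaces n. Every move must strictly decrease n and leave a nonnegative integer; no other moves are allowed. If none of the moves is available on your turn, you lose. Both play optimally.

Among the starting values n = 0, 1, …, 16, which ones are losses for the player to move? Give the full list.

Build the W/L table. Terminal = L. A non-terminal position is W if it has a move to some L; otherwise it is L.
n=0: no move → L
n=1: can move to 0, which is L ⇒ W
n=2: can move to 0, which is L ⇒ W
n=3: can move to 0, which is L ⇒ W
n=4: moves to 2(W), 3(W); every one is W ⇒ L
n=5: can move to 0, which is L ⇒ W
n=6: can move to 4, which is L ⇒ W
n=7: can move to 0, which is L ⇒ W
n=8: can move to 4, which is L ⇒ W
n=9: moves to 6(W), 8(W); every one is W ⇒ L
n=10: can move to 9, which is L ⇒ W
n=11: can move to 0, which is L ⇒ W
n=12: can move to 9, which is L ⇒ W
n=13: can move to 0, which is L ⇒ W
n=14: moves to 7(W), 12(W), 13(W); every one is W ⇒ L
n=15: can move to 14, which is L ⇒ W
n=16: can move to 14, which is L ⇒ W
Reading off the rows marked L gives the requested list; there are 4 such values of n.

0, 4, 9, 14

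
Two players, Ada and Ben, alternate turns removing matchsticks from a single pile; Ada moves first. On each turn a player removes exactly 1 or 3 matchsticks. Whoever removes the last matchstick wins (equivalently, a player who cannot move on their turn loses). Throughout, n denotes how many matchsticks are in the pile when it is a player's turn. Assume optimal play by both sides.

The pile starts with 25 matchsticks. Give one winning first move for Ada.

Work bottom-up. With no move the player to move loses. Otherwise the position is W if at least one move leads to an L position for the opponent, and L if every move leads to a W.
n=0: no move → L
n=1: reaches L-position 0 → W
n=2: only reaches 1(W), which is W → L
n=3: reaches L-position 2 → W
n=4: only reaches 3(W), 1(W), all W → L
n=5: reaches L-position 4 → W
n=6: only reaches 5(W), 3(W), all W → L
n=7: reaches L-position 6 → W
n=8: only reaches 7(W), 5(W), all W → L
n=9: reaches L-position 8 → W
n=10: only reaches 9(W), 7(W), all W → L
n=11: reaches L-position 10 → W
n=12: only reaches 11(W), 9(W), all W → L
n=13: reaches L-position 12 → W
n=14: only reaches 13(W), 11(W), all W → L
n=15: reaches L-position 14 → W
n=16: only reaches 15(W), 13(W), all W → L
n=17: reaches L-position 16 → W
n=18: only reaches 17(W), 15(W), all W → L
n=19: reaches L-position 18 → W
n=20: only reaches 19(W), 17(W), all W → L
n=21: reaches L-position 20 → W
n=22: only reaches 21(W), 19(W), all W → L
n=23: reaches L-position 22 → W
n=24: only reaches 23(W), 21(W), all W → L
n=25: reaches L-position 24 → W
From 25, the L positions reachable in one move are: 24, 22. Any move reaching one of these is winning.

Remove 1, leaving 24.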